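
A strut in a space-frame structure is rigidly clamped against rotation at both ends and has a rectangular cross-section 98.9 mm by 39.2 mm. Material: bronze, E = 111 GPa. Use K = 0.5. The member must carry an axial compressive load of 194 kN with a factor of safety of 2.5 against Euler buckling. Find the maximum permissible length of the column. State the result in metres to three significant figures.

Buckling occurs about the weak axis: I_min = h·b³/12 with b = 39.2 mm (the shorter side).
I_min = 98.9×39.2³/12 = 4.964×10^5 mm⁴
I = 4.964×10^-7 m⁴
Required critical load P_cr = n·P = 2.5 × 194 = 485.0 kN = 4.850×10^5 N
From P_cr = π²EI/(K·L)²:  L = (1/K)·√(π²EI/P_cr) = (1/0.5)·√(π²×1.11×10^11×4.964×10^-7/4.850×10^5)
L = 2.12 m

L_max ≈ 2.12 m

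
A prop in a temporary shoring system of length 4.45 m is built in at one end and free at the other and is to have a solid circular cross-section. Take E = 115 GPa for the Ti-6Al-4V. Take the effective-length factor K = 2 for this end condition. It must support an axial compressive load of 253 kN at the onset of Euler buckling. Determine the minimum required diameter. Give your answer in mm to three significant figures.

d ≈ 138 mm

L_e = K·L = 2 × 4.45 = 8.900 m
Required I = P_cr·L_e²/(π²E) = 2.530×10^5 × 8.900² / (π² × 1.15×10^11) = 1.766×10^-5 m⁴
I_req = 1.766×10^7 mm⁴
Solid circle: I = πd⁴/64  ⇒  d = (64I/π)^(1/4) = (64×1.766×10^7/π)^(1/4) = 138 mm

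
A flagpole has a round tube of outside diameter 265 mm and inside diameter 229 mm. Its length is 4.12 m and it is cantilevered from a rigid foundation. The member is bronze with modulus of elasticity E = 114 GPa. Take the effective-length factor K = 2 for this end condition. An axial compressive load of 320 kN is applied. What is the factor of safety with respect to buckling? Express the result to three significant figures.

d_o = 265 mm, d_i = 229 mm
I = π(d_o⁴ − d_i⁴)/64 = π(265⁴ − 229.0⁴)/64 = 1.071×10^8 mm⁴
I = 1.071×10^8 mm⁴ = 1.071×10^-4 m⁴
Effective length L_e = K·L = 2 × 4.12 = 8.240 m
P_cr = π²EI / L_e² = π² × 114×10⁹ × 1.071×10^-4 / 8.240² = 1.774×10^6 N
Factor of safety n = P_cr / P = 1774.5 / 320 = 5.55

n ≈ 5.55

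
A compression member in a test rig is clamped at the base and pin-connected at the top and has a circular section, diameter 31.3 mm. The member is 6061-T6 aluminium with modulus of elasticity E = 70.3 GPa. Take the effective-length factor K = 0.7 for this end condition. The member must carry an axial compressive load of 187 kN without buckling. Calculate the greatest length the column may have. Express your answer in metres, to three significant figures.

L_max ≈ 0.597 m

I = πd⁴/64 = π×31.3⁴/64 = 4.711×10^4 mm⁴
I = 4.711×10^-8 m⁴
At the buckling limit P_cr = P = 1.870×10^5 N
From P_cr = π²EI/(K·L)²:  L = (1/K)·√(π²EI/P_cr) = (1/0.7)·√(π²×7.03×10^10×4.711×10^-8/1.870×10^5)
L = 0.597 m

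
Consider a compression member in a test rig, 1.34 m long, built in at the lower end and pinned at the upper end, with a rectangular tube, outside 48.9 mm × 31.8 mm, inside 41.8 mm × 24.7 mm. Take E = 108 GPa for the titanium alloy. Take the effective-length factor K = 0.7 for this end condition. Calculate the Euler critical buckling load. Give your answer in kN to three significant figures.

P_cr ≈ 95.2 kN

Weak-axis I_min = (h_o·b_o³ − h_i·b_i³)/12 with b_o = 31.8, b_i = 24.70 mm (shorter outer/inner sides).
I_min = (48.9×31.8³ − 41.80×24.70³)/12 = 7.855×10^4 mm⁴
I = 7.855×10^4 mm⁴ = 7.855×10^-8 m⁴
Effective length L_e = K·L = 0.7 × 1.34 = 0.9380 m
P_cr = π²EI / L_e² = π² × 108×10⁹ × 7.855×10^-8 / 0.9380² = 9.516×10^4 N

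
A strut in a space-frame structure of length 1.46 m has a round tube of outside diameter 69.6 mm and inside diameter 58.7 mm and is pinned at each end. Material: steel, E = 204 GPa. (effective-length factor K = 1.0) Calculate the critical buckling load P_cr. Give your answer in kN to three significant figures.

P_cr ≈ 538 kN

d_o = 69.6 mm, d_i = 58.7 mm
I = π(d_o⁴ − d_i⁴)/64 = π(69.6⁴ − 58.70⁴)/64 = 5.691×10^5 mm⁴
I = 5.691×10^5 mm⁴ = 5.691×10^-7 m⁴
Effective length L_e = K·L = 1 × 1.46 = 1.460 m
P_cr = π²EI / L_e² = π² × 204×10⁹ × 5.691×10^-7 / 1.460² = 5.375×10^5 N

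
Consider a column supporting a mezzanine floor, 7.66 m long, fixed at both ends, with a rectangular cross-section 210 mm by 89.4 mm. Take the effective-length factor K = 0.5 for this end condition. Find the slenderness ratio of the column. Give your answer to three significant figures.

For a rectangle r_min = b/√12 = 89.4/√12 = 25.81 mm
L_e = K·L = 0.5 × 7.66 m = 3.830 m = 3830.0 mm
λ = L_e / r_min = 3830.0 / 25.81 = 148

λ ≈ 148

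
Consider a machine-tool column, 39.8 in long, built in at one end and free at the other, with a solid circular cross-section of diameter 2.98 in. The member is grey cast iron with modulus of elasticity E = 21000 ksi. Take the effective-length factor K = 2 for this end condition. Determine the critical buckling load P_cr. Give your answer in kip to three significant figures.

I = πd⁴/64 = π×2.98⁴/64 = 3.871 in⁴
Effective length L_e = K·L = 2 × 39.8 = 79.60 in
P_cr = π²EI / L_e² = π² × 21000×10³ × 3.871 / 79.60² = 1.266×10^5 lb

P_cr ≈ 127 kip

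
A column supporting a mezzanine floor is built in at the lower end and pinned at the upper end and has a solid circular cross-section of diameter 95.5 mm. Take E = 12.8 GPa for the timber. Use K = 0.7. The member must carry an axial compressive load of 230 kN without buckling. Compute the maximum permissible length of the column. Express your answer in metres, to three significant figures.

L_max ≈ 2.14 m

I = πd⁴/64 = π×95.5⁴/64 = 4.083×10^6 mm⁴
I = 4.083×10^-6 m⁴
At the buckling limit P_cr = P = 2.300×10^5 N
From P_cr = π²EI/(K·L)²:  L = (1/K)·√(π²EI/P_cr) = (1/0.7)·√(π²×1.28×10^10×4.083×10^-6/2.300×10^5)
L = 2.14 m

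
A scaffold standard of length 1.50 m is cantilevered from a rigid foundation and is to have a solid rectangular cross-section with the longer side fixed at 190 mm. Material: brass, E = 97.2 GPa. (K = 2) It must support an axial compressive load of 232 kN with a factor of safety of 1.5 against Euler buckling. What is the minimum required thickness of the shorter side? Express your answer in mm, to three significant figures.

b ≈ 59.1 mm

Required P_cr = n·P = 1.5 × 232 = 348.0 kN
L_e = K·L = 2 × 1.50 = 3.000 m
Required I = P_cr·L_e²/(π²E) = 3.480×10^5 × 3.000² / (π² × 9.72×10^10) = 3.265×10^-6 m⁴
I_req = 3.265×10^6 mm⁴
Rectangle, weak axis: I_min = h·b³/12 with h = 190 mm fixed  ⇒  b = (12I/h)^(1/3) = 59.1 mm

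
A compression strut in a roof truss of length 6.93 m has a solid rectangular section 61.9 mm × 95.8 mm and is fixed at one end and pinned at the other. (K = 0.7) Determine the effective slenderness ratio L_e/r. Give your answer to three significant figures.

λ ≈ 271

Buckling occurs about the weak axis: I_min = h·b³/12 with b = 61.9 mm (the shorter side).
I_min = 95.8×61.9³/12 = 1.893×10^6 mm⁴
A = 5.930×10^3 mm²;  r_min = √(I/A) = √(1.893×10^6/5.930×10^3) = 17.87 mm
L_e = K·L = 0.7 × 6.93 m = 4.851 m = 4851.0 mm
λ = L_e / r_min = 4851.0 / 17.87 = 271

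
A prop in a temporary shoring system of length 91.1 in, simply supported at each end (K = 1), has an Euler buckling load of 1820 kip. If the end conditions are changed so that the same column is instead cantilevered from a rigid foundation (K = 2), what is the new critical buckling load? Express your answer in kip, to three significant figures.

P_cr ∝ 1/K², so P_cr,new = P_cr,old × (K_old/K_new)² = 1820 × (1/2)²
= 1820 × 0.2500 = 455 kip

P_cr ≈ 455 kip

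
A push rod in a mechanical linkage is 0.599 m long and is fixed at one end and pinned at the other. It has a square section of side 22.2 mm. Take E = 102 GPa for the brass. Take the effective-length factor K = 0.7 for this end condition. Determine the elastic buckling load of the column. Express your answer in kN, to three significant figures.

P_cr ≈ 116 kN

I = a⁴/12 = 22.2⁴/12 = 2.024×10^4 mm⁴
I = 2.024×10^4 mm⁴ = 2.024×10^-8 m⁴
Effective length L_e = K·L = 0.7 × 0.599 = 0.4193 m
P_cr = π²EI / L_e² = π² × 102×10⁹ × 2.024×10^-8 / 0.4193² = 1.159×10^5 N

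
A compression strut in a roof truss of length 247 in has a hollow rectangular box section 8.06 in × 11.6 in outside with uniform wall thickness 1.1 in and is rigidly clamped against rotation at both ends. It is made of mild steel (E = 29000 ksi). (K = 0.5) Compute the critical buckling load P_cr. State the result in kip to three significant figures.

Inner dimensions: h_i = 11.6 − 2×1.1 = 9.400 in, b_i = 8.06 − 2×1.1 = 5.860 in
Weak-axis I_min = (h_o·b_o³ − h_i·b_i³)/12 with b_o = 8.06, b_i = 5.860 in (shorter outer/inner sides).
I_min = (11.6×8.06³ − 9.400×5.860³)/12 = 348.5 in⁴
Effective length L_e = K·L = 0.5 × 247 = 123.5 in
P_cr = π²EI / L_e² = π² × 29000×10³ × 348.5 / 123.5² = 6.540×10^6 lb

P_cr ≈ 6540 kip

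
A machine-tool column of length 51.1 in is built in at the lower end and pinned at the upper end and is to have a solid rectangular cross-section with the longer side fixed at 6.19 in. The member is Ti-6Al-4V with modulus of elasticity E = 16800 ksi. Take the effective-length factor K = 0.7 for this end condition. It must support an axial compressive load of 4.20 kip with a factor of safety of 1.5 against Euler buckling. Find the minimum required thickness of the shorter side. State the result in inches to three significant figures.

b ≈ 0.455 in

Required P_cr = n·P = 1.5 × 4.20 = 6.300 kip
L_e = K·L = 0.7 × 51.1 = 35.77 in
Required I = P_cr·L_e²/(π²E) = 6.300×10^3 × 35.77² / (π² × 1.68×10^7) = 4.861×10^-2 in⁴
Rectangle, weak axis: I_min = h·b³/12 with h = 6.19 in fixed  ⇒  b = (12I/h)^(1/3) = 0.455 in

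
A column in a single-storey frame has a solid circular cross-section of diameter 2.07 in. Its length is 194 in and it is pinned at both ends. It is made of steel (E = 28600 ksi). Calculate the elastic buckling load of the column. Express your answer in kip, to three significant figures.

I = πd⁴/64 = π×2.07⁴/64 = 0.9013 in⁴
Effective length L_e = K·L = 1 × 194 = 194.0 in
P_cr = π²EI / L_e² = π² × 28600×10³ × 0.9013 / 194.0² = 6.759×10^3 lb

P_cr ≈ 6.76 kip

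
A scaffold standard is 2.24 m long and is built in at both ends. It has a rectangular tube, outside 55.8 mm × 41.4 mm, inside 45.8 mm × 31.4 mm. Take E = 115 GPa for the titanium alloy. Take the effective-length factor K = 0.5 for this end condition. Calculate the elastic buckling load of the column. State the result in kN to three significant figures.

P_cr ≈ 192 kN

Weak-axis I_min = (h_o·b_o³ − h_i·b_i³)/12 with b_o = 41.4, b_i = 31.40 mm (shorter outer/inner sides).
I_min = (55.8×41.4³ − 45.80×31.40³)/12 = 2.118×10^5 mm⁴
I = 2.118×10^5 mm⁴ = 2.118×10^-7 m⁴
Effective length L_e = K·L = 0.5 × 2.24 = 1.120 m
P_cr = π²EI / L_e² = π² × 115×10⁹ × 2.118×10^-7 / 1.120² = 1.916×10^5 N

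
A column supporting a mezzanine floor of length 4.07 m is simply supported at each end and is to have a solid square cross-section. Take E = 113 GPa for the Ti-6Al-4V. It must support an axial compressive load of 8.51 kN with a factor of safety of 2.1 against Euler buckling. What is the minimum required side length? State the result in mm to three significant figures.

a ≈ 42.2 mm

Required P_cr = n·P = 2.1 × 8.51 = 17.87 kN
L_e = K·L = 1 × 4.07 = 4.070 m
Required I = P_cr·L_e²/(π²E) = 1.787×10^4 × 4.070² / (π² × 1.13×10^11) = 2.654×10^-7 m⁴
I_req = 2.654×10^5 mm⁴
Solid square: I = a⁴/12  ⇒  a = (12I)^(1/4) = (12×2.654×10^5)^(1/4) = 42.2 mm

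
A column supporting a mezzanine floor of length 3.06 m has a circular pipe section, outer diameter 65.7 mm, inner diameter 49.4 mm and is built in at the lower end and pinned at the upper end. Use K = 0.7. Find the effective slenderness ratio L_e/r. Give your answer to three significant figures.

λ ≈ 104

d_o = 65.7 mm, d_i = 49.4 mm
I = π(d_o⁴ − d_i⁴)/64 = π(65.7⁴ − 49.40⁴)/64 = 6.223×10^5 mm⁴
A = 1.474×10^3 mm²;  r_min = √(I/A) = √(6.223×10^5/1.474×10^3) = 20.55 mm
L_e = K·L = 0.7 × 3.06 m = 2.142 m = 2142.0 mm
λ = L_e / r_min = 2142.0 / 20.55 = 104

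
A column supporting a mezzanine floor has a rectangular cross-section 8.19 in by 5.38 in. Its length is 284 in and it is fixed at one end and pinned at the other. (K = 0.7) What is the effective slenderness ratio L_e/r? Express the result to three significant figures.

Buckling occurs about the weak axis: I_min = h·b³/12 with b = 5.38 in (the shorter side).
I_min = 8.19×5.38³/12 = 106.3 in⁴
A = 44.06 in²;  r_min = √(I/A) = √(106.3/44.06) = 1.553 in
L_e = K·L = 0.7 × 284 = 198.8 in
λ = L_e / r_min = 198.80 / 1.553 = 128

λ ≈ 128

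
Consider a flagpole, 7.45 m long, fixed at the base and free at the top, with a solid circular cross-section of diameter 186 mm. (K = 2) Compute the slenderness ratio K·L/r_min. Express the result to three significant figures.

λ ≈ 320

For a solid circle r = d/4 = 186/4 = 46.50 mm
L_e = K·L = 2 × 7.45 m = 14.90 m = 14900 mm
λ = L_e / r_min = 14900 / 46.50 = 320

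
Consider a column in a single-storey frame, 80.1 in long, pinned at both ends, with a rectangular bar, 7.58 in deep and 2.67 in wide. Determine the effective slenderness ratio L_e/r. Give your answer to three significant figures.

Buckling occurs about the weak axis: I_min = h·b³/12 with b = 2.67 in (the shorter side).
I_min = 7.58×2.67³/12 = 12.02 in⁴
A = 20.24 in²;  r_min = √(I/A) = √(12.02/20.24) = 0.7708 in
L_e = K·L = 1 × 80.1 = 80.10 in
λ = L_e / r_min = 80.100 / 0.7708 = 104

λ ≈ 104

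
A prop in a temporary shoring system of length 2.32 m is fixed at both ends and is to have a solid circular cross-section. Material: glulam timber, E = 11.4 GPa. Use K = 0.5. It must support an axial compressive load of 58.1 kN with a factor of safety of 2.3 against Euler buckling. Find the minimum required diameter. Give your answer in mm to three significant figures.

d ≈ 75.5 mm

Required P_cr = n·P = 2.3 × 58.1 = 133.6 kN
L_e = K·L = 0.5 × 2.32 = 1.160 m
Required I = P_cr·L_e²/(π²E) = 1.336×10^5 × 1.160² / (π² × 1.14×10^10) = 1.598×10^-6 m⁴
I_req = 1.598×10^6 mm⁴
Solid circle: I = πd⁴/64  ⇒  d = (64I/π)^(1/4) = (64×1.598×10^6/π)^(1/4) = 75.5 mm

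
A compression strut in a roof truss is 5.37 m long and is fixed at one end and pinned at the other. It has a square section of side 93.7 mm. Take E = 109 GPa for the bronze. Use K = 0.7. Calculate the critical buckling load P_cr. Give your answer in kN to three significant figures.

P_cr ≈ 489 kN

I = a⁴/12 = 93.7⁴/12 = 6.424×10^6 mm⁴
I = 6.424×10^6 mm⁴ = 6.424×10^-6 m⁴
Effective length L_e = K·L = 0.7 × 5.37 = 3.759 m
P_cr = π²EI / L_e² = π² × 109×10⁹ × 6.424×10^-6 / 3.759² = 4.891×10^5 N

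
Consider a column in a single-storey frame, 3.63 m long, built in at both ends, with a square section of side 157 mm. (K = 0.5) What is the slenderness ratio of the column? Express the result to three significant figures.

λ ≈ 40.0

For a square r = a/√12 = 157/√12 = 45.32 mm
L_e = K·L = 0.5 × 3.63 m = 1.815 m = 1815.0 mm
λ = L_e / r_min = 1815.0 / 45.32 = 40.0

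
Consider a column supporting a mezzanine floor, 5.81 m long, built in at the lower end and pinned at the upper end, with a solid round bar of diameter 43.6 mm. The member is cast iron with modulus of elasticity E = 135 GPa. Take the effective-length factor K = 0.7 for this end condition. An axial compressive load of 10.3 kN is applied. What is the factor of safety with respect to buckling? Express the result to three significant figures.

I = πd⁴/64 = π×43.6⁴/64 = 1.774×10^5 mm⁴
I = 1.774×10^5 mm⁴ = 1.774×10^-7 m⁴
Effective length L_e = K·L = 0.7 × 5.81 = 4.067 m
P_cr = π²EI / L_e² = π² × 135×10⁹ × 1.774×10^-7 / 4.067² = 1.429×10^4 N
Factor of safety n = P_cr / P = 14.289 / 10.3 = 1.39

n ≈ 1.39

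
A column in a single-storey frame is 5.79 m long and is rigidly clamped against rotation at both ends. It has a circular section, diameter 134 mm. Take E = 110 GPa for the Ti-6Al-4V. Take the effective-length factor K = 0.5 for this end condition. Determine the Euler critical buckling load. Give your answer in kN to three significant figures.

P_cr ≈ 2050 kN

I = πd⁴/64 = π×134⁴/64 = 1.583×10^7 mm⁴
I = 1.583×10^7 mm⁴ = 1.583×10^-5 m⁴
Effective length L_e = K·L = 0.5 × 5.79 = 2.895 m
P_cr = π²EI / L_e² = π² × 110×10⁹ × 1.583×10^-5 / 2.895² = 2.050×10^6 N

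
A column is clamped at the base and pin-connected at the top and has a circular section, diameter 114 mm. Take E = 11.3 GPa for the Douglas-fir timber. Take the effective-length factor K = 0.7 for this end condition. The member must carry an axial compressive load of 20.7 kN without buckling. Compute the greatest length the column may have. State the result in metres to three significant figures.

I = πd⁴/64 = π×114⁴/64 = 8.291×10^6 mm⁴
I = 8.291×10^-6 m⁴
At the buckling limit P_cr = P = 2.070×10^4 N
From P_cr = π²EI/(K·L)²:  L = (1/K)·√(π²EI/P_cr) = (1/0.7)·√(π²×1.13×10^10×8.291×10^-6/2.070×10^4)
L = 9.55 m

L_max ≈ 9.55 m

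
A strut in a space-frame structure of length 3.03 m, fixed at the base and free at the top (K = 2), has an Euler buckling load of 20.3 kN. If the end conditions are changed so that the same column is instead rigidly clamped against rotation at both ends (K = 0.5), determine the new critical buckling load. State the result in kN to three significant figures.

P_cr ∝ 1/K², so P_cr,new = P_cr,old × (K_old/K_new)² = 20.3 × (2/0.5)²
= 20.3 × 16.00 = 325 kN

P_cr ≈ 325 kN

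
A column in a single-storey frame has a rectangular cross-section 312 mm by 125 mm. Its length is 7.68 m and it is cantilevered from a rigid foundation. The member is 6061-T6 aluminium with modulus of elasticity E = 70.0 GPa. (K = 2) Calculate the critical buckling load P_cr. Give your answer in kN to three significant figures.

Buckling occurs about the weak axis: I_min = h·b³/12 with b = 125 mm (the shorter side).
I_min = 312×125³/12 = 5.078×10^7 mm⁴
I = 5.078×10^7 mm⁴ = 5.078×10^-5 m⁴
Effective length L_e = K·L = 2 × 7.68 = 15.36 m
P_cr = π²EI / L_e² = π² × 70.0×10⁹ × 5.078×10^-5 / 15.36² = 1.487×10^5 N

P_cr ≈ 149 kN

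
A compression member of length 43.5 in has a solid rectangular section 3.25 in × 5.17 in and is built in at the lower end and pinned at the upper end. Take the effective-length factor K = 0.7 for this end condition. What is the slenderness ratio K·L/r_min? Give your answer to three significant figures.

λ ≈ 32.5

Buckling occurs about the weak axis: I_min = h·b³/12 with b = 3.25 in (the shorter side).
I_min = 5.17×3.25³/12 = 14.79 in⁴
A = 16.80 in²;  r_min = √(I/A) = √(14.79/16.80) = 0.9382 in
L_e = K·L = 0.7 × 43.5 = 30.45 in
λ = L_e / r_min = 30.450 / 0.9382 = 32.5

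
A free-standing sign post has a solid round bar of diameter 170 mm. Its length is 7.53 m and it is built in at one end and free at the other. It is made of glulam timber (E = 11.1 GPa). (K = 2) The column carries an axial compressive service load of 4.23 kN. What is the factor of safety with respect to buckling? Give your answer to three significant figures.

I = πd⁴/64 = π×170⁴/64 = 4.100×10^7 mm⁴
I = 4.100×10^7 mm⁴ = 4.100×10^-5 m⁴
Effective length L_e = K·L = 2 × 7.53 = 15.06 m
P_cr = π²EI / L_e² = π² × 11.1×10⁹ × 4.100×10^-5 / 15.06² = 1.980×10^4 N
Factor of safety n = P_cr / P = 19.803 / 4.23 = 4.68

n ≈ 4.68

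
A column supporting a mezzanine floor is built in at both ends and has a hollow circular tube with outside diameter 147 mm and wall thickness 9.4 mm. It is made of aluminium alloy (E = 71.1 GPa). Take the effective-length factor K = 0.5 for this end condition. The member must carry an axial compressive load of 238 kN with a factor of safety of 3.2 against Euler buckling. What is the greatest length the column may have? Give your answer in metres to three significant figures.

L_max ≈ 5.97 m

Inner diameter d_i = 147 − 2×9.4 = 128.2 mm
I = π(d_o⁴ − d_i⁴)/64 = π(147⁴ − 128.2⁴)/64 = 9.662×10^6 mm⁴
I = 9.662×10^-6 m⁴
Required critical load P_cr = n·P = 3.2 × 238 = 761.6 kN = 7.616×10^5 N
From P_cr = π²EI/(K·L)²:  L = (1/K)·√(π²EI/P_cr) = (1/0.5)·√(π²×7.11×10^10×9.662×10^-6/7.616×10^5)
L = 5.97 m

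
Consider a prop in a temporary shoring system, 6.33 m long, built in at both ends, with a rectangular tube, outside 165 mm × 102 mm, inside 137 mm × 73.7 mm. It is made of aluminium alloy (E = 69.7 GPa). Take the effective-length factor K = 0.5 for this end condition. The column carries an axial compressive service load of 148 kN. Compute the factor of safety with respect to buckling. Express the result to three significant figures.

Weak-axis I_min = (h_o·b_o³ − h_i·b_i³)/12 with b_o = 102, b_i = 73.70 mm (shorter outer/inner sides).
I_min = (165×102³ − 137.0×73.70³)/12 = 1.002×10^7 mm⁴
I = 1.002×10^7 mm⁴ = 1.002×10^-5 m⁴
Effective length L_e = K·L = 0.5 × 6.33 = 3.165 m
P_cr = π²EI / L_e² = π² × 69.7×10⁹ × 1.002×10^-5 / 3.165² = 6.882×10^5 N
Factor of safety n = P_cr / P = 688.19 / 148 = 4.65

n ≈ 4.65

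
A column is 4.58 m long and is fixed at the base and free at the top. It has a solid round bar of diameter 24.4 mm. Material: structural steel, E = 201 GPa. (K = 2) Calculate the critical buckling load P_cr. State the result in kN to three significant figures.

P_cr ≈ 0.411 kN

I = πd⁴/64 = π×24.4⁴/64 = 1.740×10^4 mm⁴
I = 1.740×10^4 mm⁴ = 1.740×10^-8 m⁴
Effective length L_e = K·L = 2 × 4.58 = 9.160 m
P_cr = π²EI / L_e² = π² × 201×10⁹ × 1.740×10^-8 / 9.160² = 411.4 N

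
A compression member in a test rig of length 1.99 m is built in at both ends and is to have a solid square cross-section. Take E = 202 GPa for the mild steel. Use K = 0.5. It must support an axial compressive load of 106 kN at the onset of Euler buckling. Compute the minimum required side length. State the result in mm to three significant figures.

a ≈ 28.2 mm

L_e = K·L = 0.5 × 1.99 = 0.9950 m
Required I = P_cr·L_e²/(π²E) = 1.060×10^5 × 0.9950² / (π² × 2.02×10^11) = 5.264×10^-8 m⁴
I_req = 5.264×10^4 mm⁴
Solid square: I = a⁴/12  ⇒  a = (12I)^(1/4) = (12×5.264×10^4)^(1/4) = 28.2 mm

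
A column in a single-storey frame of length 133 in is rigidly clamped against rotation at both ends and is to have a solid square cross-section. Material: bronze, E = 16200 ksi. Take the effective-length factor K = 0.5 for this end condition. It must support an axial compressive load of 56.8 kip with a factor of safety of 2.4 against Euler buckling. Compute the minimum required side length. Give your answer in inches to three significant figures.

Required P_cr = n·P = 2.4 × 56.8 = 136.3 kip
L_e = K·L = 0.5 × 133 = 66.50 in
Required I = P_cr·L_e²/(π²E) = 1.363×10^5 × 66.50² / (π² × 1.62×10^7) = 3.770 in⁴
Solid square: I = a⁴/12  ⇒  a = (12I)^(1/4) = (12×3.770)^(1/4) = 2.59 in

a ≈ 2.59 in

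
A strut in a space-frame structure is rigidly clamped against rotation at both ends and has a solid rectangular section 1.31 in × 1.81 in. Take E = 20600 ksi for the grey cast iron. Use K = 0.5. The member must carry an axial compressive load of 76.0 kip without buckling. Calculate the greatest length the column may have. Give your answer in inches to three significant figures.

L_max ≈ 60.2 in

Buckling occurs about the weak axis: I_min = h·b³/12 with b = 1.31 in (the shorter side).
I_min = 1.81×1.31³/12 = 0.3391 in⁴
At the buckling limit P_cr = P = 7.600×10^4 lb
From P_cr = π²EI/(K·L)²:  L = (1/K)·√(π²EI/P_cr) = (1/0.5)·√(π²×2.06×10^7×0.3391/7.600×10^4)
L = 60.2 in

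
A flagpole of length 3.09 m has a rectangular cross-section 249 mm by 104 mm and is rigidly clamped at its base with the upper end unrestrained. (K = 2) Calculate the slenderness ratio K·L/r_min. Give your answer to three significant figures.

λ ≈ 206

Buckling occurs about the weak axis: I_min = h·b³/12 with b = 104 mm (the shorter side).
I_min = 249×104³/12 = 2.334×10^7 mm⁴
A = 2.590×10^4 mm²;  r_min = √(I/A) = √(2.334×10^7/2.590×10^4) = 30.02 mm
L_e = K·L = 2 × 3.09 m = 6.180 m = 6180.0 mm
λ = L_e / r_min = 6180.0 / 30.02 = 206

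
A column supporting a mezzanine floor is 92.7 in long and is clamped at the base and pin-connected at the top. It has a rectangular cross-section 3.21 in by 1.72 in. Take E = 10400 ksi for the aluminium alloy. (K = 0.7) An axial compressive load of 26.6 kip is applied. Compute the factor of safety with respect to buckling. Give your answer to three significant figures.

n ≈ 1.25

Buckling occurs about the weak axis: I_min = h·b³/12 with b = 1.72 in (the shorter side).
I_min = 3.21×1.72³/12 = 1.361 in⁴
Effective length L_e = K·L = 0.7 × 92.7 = 64.89 in
P_cr = π²EI / L_e² = π² × 10400×10³ × 1.361 / 64.89² = 3.318×10^4 lb
Factor of safety n = P_cr / P = 33.181 / 26.6 = 1.25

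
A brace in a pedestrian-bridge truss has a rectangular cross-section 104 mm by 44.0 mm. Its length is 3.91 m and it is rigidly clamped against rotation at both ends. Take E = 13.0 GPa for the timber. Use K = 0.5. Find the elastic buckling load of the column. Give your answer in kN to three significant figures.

P_cr ≈ 24.8 kN

Buckling occurs about the weak axis: I_min = h·b³/12 with b = 44.0 mm (the shorter side).
I_min = 104×44.0³/12 = 7.383×10^5 mm⁴
I = 7.383×10^5 mm⁴ = 7.383×10^-7 m⁴
Effective length L_e = K·L = 0.5 × 3.91 = 1.955 m
P_cr = π²EI / L_e² = π² × 13.0×10⁹ × 7.383×10^-7 / 1.955² = 2.478×10^4 N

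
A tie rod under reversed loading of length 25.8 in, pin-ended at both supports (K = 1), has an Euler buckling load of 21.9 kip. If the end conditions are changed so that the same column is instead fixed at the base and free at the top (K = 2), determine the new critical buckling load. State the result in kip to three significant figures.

P_cr ≈ 5.48 kip

P_cr ∝ 1/K², so P_cr,new = P_cr,old × (K_old/K_new)² = 21.9 × (1/2)²
= 21.9 × 0.2500 = 5.48 kip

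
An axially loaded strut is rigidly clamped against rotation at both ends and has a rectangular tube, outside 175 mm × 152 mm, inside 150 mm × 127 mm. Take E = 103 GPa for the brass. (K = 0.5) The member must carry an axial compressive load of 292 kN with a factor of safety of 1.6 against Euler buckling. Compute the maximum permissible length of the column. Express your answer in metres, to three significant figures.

Weak-axis I_min = (h_o·b_o³ − h_i·b_i³)/12 with b_o = 152, b_i = 127.0 mm (shorter outer/inner sides).
I_min = (175×152³ − 150.0×127.0³)/12 = 2.561×10^7 mm⁴
I = 2.561×10^-5 m⁴
Required critical load P_cr = n·P = 1.6 × 292 = 467.2 kN = 4.672×10^5 N
From P_cr = π²EI/(K·L)²:  L = (1/K)·√(π²EI/P_cr) = (1/0.5)·√(π²×1.03×10^11×2.561×10^-5/4.672×10^5)
L = 14.9 m

L_max ≈ 14.9 m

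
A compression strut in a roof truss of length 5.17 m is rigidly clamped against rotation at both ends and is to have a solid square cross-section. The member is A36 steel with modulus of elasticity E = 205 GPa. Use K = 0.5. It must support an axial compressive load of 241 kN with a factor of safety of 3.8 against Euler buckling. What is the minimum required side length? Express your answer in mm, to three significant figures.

Required P_cr = n·P = 3.8 × 241 = 915.8 kN
L_e = K·L = 0.5 × 5.17 = 2.585 m
Required I = P_cr·L_e²/(π²E) = 9.158×10^5 × 2.585² / (π² × 2.05×10^11) = 3.025×10^-6 m⁴
I_req = 3.025×10^6 mm⁴
Solid square: I = a⁴/12  ⇒  a = (12I)^(1/4) = (12×3.025×10^6)^(1/4) = 77.6 mm

a ≈ 77.6 mm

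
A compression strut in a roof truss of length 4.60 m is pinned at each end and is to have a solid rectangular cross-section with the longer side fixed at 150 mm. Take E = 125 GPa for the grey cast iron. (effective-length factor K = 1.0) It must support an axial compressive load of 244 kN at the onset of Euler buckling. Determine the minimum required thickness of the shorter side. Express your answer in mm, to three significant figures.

b ≈ 69.4 mm

L_e = K·L = 1 × 4.60 = 4.600 m
Required I = P_cr·L_e²/(π²E) = 2.440×10^5 × 4.600² / (π² × 1.25×10^11) = 4.185×10^-6 m⁴
I_req = 4.185×10^6 mm⁴
Rectangle, weak axis: I_min = h·b³/12 with h = 150 mm fixed  ⇒  b = (12I/h)^(1/3) = 69.4 mm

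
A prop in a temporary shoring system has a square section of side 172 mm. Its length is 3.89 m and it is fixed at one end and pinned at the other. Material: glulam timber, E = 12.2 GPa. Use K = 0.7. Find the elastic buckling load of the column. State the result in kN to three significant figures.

P_cr ≈ 1180 kN

I = a⁴/12 = 172⁴/12 = 7.293×10^7 mm⁴
I = 7.293×10^7 mm⁴ = 7.293×10^-5 m⁴
Effective length L_e = K·L = 0.7 × 3.89 = 2.723 m
P_cr = π²EI / L_e² = π² × 12.2×10⁹ × 7.293×10^-5 / 2.723² = 1.184×10^6 N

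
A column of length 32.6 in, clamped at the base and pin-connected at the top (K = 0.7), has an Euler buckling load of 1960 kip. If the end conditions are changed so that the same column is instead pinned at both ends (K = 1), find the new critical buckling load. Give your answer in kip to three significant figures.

P_cr ≈ 960 kip

P_cr ∝ 1/K², so P_cr,new = P_cr,old × (K_old/K_new)² = 1960 × (0.7/1)²
= 1960 × 0.4900 = 960 kip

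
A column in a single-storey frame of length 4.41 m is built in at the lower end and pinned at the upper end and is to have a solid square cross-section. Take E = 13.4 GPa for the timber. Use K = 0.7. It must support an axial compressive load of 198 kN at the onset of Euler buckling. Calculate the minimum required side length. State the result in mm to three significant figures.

L_e = K·L = 0.7 × 4.41 = 3.087 m
Required I = P_cr·L_e²/(π²E) = 1.980×10^5 × 3.087² / (π² × 1.34×10^10) = 1.427×10^-5 m⁴
I_req = 1.427×10^7 mm⁴
Solid square: I = a⁴/12  ⇒  a = (12I)^(1/4) = (12×1.427×10^7)^(1/4) = 114 mm

a ≈ 114 mm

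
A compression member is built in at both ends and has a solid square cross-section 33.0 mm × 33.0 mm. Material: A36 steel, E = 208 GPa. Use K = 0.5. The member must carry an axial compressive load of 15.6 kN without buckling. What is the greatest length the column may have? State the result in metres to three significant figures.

I = a⁴/12 = 33.0⁴/12 = 9.883×10^4 mm⁴
I = 9.883×10^-8 m⁴
At the buckling limit P_cr = P = 1.560×10^4 N
From P_cr = π²EI/(K·L)²:  L = (1/K)·√(π²EI/P_cr) = (1/0.5)·√(π²×2.08×10^11×9.883×10^-8/1.560×10^4)
L = 7.21 m

L_max ≈ 7.21 m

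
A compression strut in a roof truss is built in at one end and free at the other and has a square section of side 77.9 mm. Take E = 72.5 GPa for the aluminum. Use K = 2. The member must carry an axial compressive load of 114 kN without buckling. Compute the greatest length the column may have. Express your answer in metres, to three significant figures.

I = a⁴/12 = 77.9⁴/12 = 3.069×10^6 mm⁴
I = 3.069×10^-6 m⁴
At the buckling limit P_cr = P = 1.140×10^5 N
From P_cr = π²EI/(K·L)²:  L = (1/K)·√(π²EI/P_cr) = (1/2)·√(π²×7.25×10^10×3.069×10^-6/1.140×10^5)
L = 2.19 m

L_max ≈ 2.19 m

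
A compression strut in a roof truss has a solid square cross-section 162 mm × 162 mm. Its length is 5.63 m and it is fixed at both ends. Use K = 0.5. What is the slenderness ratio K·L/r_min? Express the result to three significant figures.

I = a⁴/12 = 162⁴/12 = 5.740×10^7 mm⁴
A = 2.624×10^4 mm²;  r_min = √(I/A) = √(5.740×10^7/2.624×10^4) = 46.77 mm
L_e = K·L = 0.5 × 5.63 m = 2.815 m = 2815.0 mm
λ = L_e / r_min = 2815.0 / 46.77 = 60.2

λ ≈ 60.2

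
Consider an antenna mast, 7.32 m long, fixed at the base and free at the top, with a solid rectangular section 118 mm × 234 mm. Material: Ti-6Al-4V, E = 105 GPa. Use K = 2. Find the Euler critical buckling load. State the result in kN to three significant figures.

P_cr ≈ 155 kN

Buckling occurs about the weak axis: I_min = h·b³/12 with b = 118 mm (the shorter side).
I_min = 234×118³/12 = 3.204×10^7 mm⁴
I = 3.204×10^7 mm⁴ = 3.204×10^-5 m⁴
Effective length L_e = K·L = 2 × 7.32 = 14.64 m
P_cr = π²EI / L_e² = π² × 105×10⁹ × 3.204×10^-5 / 14.64² = 1.549×10^5 N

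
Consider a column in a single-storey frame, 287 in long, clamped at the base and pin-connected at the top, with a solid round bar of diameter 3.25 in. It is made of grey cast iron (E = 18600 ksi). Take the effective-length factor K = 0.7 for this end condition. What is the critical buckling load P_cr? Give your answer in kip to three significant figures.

P_cr ≈ 24.9 kip

I = πd⁴/64 = π×3.25⁴/64 = 5.477 in⁴
Effective length L_e = K·L = 0.7 × 287 = 200.9 in
P_cr = π²EI / L_e² = π² × 18600×10³ × 5.477 / 200.9² = 2.491×10^4 lb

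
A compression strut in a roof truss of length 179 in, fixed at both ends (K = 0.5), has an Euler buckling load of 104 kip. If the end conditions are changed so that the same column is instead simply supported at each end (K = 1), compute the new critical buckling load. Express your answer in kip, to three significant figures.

P_cr ∝ 1/K², so P_cr,new = P_cr,old × (K_old/K_new)² = 104 × (0.5/1)²
= 104 × 0.2500 = 26.0 kip

P_cr ≈ 26.0 kip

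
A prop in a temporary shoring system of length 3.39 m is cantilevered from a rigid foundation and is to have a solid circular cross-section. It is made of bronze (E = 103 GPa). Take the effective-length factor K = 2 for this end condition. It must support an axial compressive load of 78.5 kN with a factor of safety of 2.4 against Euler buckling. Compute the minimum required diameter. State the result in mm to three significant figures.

d ≈ 115 mm

Required P_cr = n·P = 2.4 × 78.5 = 188.4 kN
L_e = K·L = 2 × 3.39 = 6.780 m
Required I = P_cr·L_e²/(π²E) = 1.884×10^5 × 6.780² / (π² × 1.03×10^11) = 8.519×10^-6 m⁴
I_req = 8.519×10^6 mm⁴
Solid circle: I = πd⁴/64  ⇒  d = (64I/π)^(1/4) = (64×8.519×10^6/π)^(1/4) = 115 mm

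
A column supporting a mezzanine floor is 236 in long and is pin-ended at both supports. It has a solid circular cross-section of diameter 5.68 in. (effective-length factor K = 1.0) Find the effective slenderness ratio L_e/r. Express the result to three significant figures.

λ ≈ 166

For a solid circle r = d/4 = 5.68/4 = 1.420 in
L_e = K·L = 1 × 236 = 236.0 in
λ = L_e / r_min = 236.00 / 1.420 = 166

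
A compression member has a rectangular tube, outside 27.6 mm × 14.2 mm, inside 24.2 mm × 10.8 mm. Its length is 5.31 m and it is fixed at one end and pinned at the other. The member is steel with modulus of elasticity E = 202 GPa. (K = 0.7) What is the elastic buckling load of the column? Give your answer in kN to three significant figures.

P_cr ≈ 0.584 kN

Weak-axis I_min = (h_o·b_o³ − h_i·b_i³)/12 with b_o = 14.2, b_i = 10.80 mm (shorter outer/inner sides).
I_min = (27.6×14.2³ − 24.20×10.80³)/12 = 4.045×10^3 mm⁴
I = 4.045×10^3 mm⁴ = 4.045×10^-9 m⁴
Effective length L_e = K·L = 0.7 × 5.31 = 3.717 m
P_cr = π²EI / L_e² = π² × 202×10⁹ × 4.045×10^-9 / 3.717² = 583.7 N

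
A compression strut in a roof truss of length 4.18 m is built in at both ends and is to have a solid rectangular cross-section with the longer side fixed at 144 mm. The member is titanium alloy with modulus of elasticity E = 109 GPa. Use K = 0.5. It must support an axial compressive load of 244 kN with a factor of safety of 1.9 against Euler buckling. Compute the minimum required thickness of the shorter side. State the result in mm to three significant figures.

Required P_cr = n·P = 1.9 × 244 = 463.6 kN
L_e = K·L = 0.5 × 4.18 = 2.090 m
Required I = P_cr·L_e²/(π²E) = 4.636×10^5 × 2.090² / (π² × 1.09×10^11) = 1.882×10^-6 m⁴
I_req = 1.882×10^6 mm⁴
Rectangle, weak axis: I_min = h·b³/12 with h = 144 mm fixed  ⇒  b = (12I/h)^(1/3) = 53.9 mm

b ≈ 53.9 mm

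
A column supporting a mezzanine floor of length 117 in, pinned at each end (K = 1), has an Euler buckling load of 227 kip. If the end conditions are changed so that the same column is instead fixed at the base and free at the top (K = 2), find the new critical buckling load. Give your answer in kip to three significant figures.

P_cr ≈ 56.8 kip

P_cr ∝ 1/K², so P_cr,new = P_cr,old × (K_old/K_new)² = 227 × (1/2)²
= 227 × 0.2500 = 56.8 kip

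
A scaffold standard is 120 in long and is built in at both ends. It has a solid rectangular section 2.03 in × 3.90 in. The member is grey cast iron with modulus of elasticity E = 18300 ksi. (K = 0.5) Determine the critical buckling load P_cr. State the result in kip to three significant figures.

P_cr ≈ 136 kip

Buckling occurs about the weak axis: I_min = h·b³/12 with b = 2.03 in (the shorter side).
I_min = 3.90×2.03³/12 = 2.719 in⁴
Effective length L_e = K·L = 0.5 × 120 = 60.00 in
P_cr = π²EI / L_e² = π² × 18300×10³ × 2.719 / 60.00² = 1.364×10^5 lb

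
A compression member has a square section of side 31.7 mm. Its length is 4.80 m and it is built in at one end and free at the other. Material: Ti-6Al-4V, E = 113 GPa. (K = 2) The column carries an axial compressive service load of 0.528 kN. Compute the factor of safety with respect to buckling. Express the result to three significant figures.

I = a⁴/12 = 31.7⁴/12 = 8.415×10^4 mm⁴
I = 8.415×10^4 mm⁴ = 8.415×10^-8 m⁴
Effective length L_e = K·L = 2 × 4.80 = 9.600 m
P_cr = π²EI / L_e² = π² × 113×10⁹ × 8.415×10^-8 / 9.600² = 1.018×10^3 N
Factor of safety n = P_cr / P = 1.0183 / 0.528 = 1.93

n ≈ 1.93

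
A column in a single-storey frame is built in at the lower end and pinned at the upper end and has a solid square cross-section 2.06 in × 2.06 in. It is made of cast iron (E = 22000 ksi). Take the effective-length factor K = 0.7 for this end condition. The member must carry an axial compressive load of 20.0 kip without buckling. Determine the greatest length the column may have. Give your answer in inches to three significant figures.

I = a⁴/12 = 2.06⁴/12 = 1.501 in⁴
At the buckling limit P_cr = P = 2.000×10^4 lb
From P_cr = π²EI/(K·L)²:  L = (1/K)·√(π²EI/P_cr) = (1/0.7)·√(π²×2.20×10^7×1.501/2.000×10^4)
L = 182 in

L_max ≈ 182 in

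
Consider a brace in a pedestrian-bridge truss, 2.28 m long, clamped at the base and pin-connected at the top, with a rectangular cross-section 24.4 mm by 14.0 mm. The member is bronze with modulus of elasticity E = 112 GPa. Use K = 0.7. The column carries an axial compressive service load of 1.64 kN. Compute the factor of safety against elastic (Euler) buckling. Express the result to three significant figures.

Buckling occurs about the weak axis: I_min = h·b³/12 with b = 14.0 mm (the shorter side).
I_min = 24.4×14.0³/12 = 5.579×10^3 mm⁴
I = 5.579×10^3 mm⁴ = 5.579×10^-9 m⁴
Effective length L_e = K·L = 0.7 × 2.28 = 1.596 m
P_cr = π²EI / L_e² = π² × 112×10⁹ × 5.579×10^-9 / 1.596² = 2.421×10^3 N
Factor of safety n = P_cr / P = 2.4213 / 1.64 = 1.48

n ≈ 1.48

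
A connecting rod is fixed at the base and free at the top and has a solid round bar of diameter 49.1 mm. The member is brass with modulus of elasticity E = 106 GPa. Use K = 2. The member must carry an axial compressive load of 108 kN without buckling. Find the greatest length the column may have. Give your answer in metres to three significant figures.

I = πd⁴/64 = π×49.1⁴/64 = 2.853×10^5 mm⁴
I = 2.853×10^-7 m⁴
At the buckling limit P_cr = P = 1.080×10^5 N
From P_cr = π²EI/(K·L)²:  L = (1/K)·√(π²EI/P_cr) = (1/2)·√(π²×1.06×10^11×2.853×10^-7/1.080×10^5)
L = 0.831 m

L_max ≈ 0.831 m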